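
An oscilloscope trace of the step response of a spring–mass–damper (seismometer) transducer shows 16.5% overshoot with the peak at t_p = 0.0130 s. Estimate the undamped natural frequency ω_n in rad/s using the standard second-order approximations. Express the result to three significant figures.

The overshoot fixes ζ = −ln(OS)/√(π²+ln²(OS)) = 0.498.
t_p = π/ω_d ⇒ ω_d = 242 rad/s; then ω_n = ω_d/√(1−ζ²) = 279 rad/s.

ω_n ≈ 279 rad/s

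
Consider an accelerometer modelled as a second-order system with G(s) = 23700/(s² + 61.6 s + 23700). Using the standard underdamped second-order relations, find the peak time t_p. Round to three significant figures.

Comparing the denominator to s² + 2ζω_n s + ω_n²: ω_n = √23700 = 154 rad/s, and 2ζω_n = 61.6 so ζ = 61.6/(2·154) = 0.200.
The damped frequency ω_d = ω_n√(1−ζ²) = 151 rad/s. Then t_p = π/ω_d = 0.0208 s.

t_p ≈ 0.0208 s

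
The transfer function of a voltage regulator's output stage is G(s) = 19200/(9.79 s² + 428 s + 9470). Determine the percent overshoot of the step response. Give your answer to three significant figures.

Dividing through by 9.79: denominator becomes s² + 43.72 s + 967.3.
So ω_n = √967.3 = 31.1 rad/s and ζ = 43.72/(2·31.1) = 0.703.
%OS = 100 e^{−πζ/√(1−ζ²)} with ζ = 0.703 gives 4.49%.

%OS ≈ 4.49%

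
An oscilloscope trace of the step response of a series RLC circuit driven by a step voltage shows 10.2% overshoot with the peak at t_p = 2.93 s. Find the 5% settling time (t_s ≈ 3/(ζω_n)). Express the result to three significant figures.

From the overshoot, ζ = −ln(OS)/√(π²+ln²(OS)) = 0.588.
From t_p = π/ω_d, ω_d = π/2.93 = 1.07 rad/s, so ω_n = ω_d/√(1−ζ²) = 1.33 rad/s.
t_s ≈ 3/(ζω_n) = 3/(0.588·1.33) = 3.85 s.

t_s ≈ 3.85 s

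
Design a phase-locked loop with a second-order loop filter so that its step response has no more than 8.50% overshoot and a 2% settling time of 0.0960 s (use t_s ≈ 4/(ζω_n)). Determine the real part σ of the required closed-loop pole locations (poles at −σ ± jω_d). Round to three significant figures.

The settling-time spec alone fixes σ = ζω_n = 4/t_s = 4/0.0960 = 41.7.
(Overshoot then fixes ζ = 0.617 and hence ω_d = σ·√(1−ζ²)/ζ = 53.1 rad/s.)

σ ≈ 41.7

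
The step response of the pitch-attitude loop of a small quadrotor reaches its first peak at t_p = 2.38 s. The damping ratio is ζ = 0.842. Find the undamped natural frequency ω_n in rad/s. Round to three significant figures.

Peak time t_p = π/ω_d, so ω_d = π/t_p = π/2.38 = 1.32 rad/s.
ω_n = ω_d/√(1−ζ²) = 1.32/√0.291 = 2.45 rad/s.

ω_n ≈ 2.45 rad/s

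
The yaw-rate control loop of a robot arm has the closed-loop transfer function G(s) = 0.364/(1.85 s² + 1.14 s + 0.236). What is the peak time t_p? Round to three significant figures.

t_p ≈ 17.4 s

Dividing through by 1.85: denominator becomes s² + 0.6162 s + 0.1276.
So ω_n = √0.1276 = 0.357 rad/s and ζ = 0.6162/(2·0.357) = 0.863.
ω_d = 0.357·√(1 − 0.863²) = 0.181 rad/s. t_p = π/ω_d = 17.4 s.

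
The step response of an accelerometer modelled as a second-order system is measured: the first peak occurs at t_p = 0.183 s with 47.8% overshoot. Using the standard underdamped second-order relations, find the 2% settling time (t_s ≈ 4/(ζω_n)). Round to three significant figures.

The overshoot fixes ζ = −ln(OS)/√(π²+ln²(OS)) = 0.229.
From t_p = π/ω_d, ω_d = π/0.183 = 17.2 rad/s, so ω_n = ω_d/√(1−ζ²) = 17.6 rad/s.
t_s ≈ 4/(ζω_n) = 4/(0.229·17.6) = 0.992 s.

t_s ≈ 0.992 s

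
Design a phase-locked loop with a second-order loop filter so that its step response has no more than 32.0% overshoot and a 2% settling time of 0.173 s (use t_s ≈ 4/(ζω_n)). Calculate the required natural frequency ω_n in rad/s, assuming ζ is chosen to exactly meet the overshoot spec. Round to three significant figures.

ζ = −ln(OS)/√(π² + (ln OS)²). With OS = 0.320, ln OS = −1.139 and ζ = 1.139/3.342 = 0.341.
Then ω_n = 4/(ζ t_s) = 4/(0.341 × 0.173) = 67.8 rad/s.

ω_n ≈ 67.8 rad/s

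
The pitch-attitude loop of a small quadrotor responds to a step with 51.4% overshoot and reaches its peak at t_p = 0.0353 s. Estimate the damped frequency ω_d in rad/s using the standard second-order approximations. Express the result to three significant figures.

ω_d ≈ 89.0 rad/s

t_p = π/ω_d, so ω_d = π/0.0353 = 89.0 rad/s.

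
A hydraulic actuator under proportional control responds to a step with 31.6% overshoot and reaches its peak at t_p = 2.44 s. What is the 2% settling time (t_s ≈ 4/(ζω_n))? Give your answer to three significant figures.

t_s ≈ 8.47 s

The overshoot fixes ζ = −ln(OS)/√(π²+ln²(OS)) = 0.344.
From t_p = π/ω_d, ω_d = π/2.44 = 1.29 rad/s, so ω_n = ω_d/√(1−ζ²) = 1.37 rad/s.
t_s ≈ 4/(ζω_n) = 4/(0.344·1.37) = 8.47 s.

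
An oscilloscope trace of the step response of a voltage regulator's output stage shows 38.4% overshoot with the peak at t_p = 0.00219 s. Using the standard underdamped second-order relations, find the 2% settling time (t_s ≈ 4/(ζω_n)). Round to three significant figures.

ζ from %OS: ζ = |ln 0.384|/√(π²+ln²0.384) = 0.291.
t_p = π/ω_d ⇒ ω_d = 1430 rad/s; then ω_n = ω_d/√(1−ζ²) = 1500 rad/s.
t_s ≈ 4/(ζω_n) = 4/(0.291·1500) = 0.00915 s.

t_s ≈ 0.00915 s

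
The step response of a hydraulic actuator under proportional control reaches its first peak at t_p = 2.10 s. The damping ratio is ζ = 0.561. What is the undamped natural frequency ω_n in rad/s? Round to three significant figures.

ω_n ≈ 1.81 rad/s

Peak time t_p = π/ω_d, so ω_d = π/t_p = π/2.10 = 1.50 rad/s.
ω_n = ω_d/√(1−ζ²) = 1.50/√0.685 = 1.81 rad/s.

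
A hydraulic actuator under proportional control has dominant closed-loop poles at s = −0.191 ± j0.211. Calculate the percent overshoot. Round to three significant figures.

With σ = 0.191, ω_d = 0.211: ω_n = √(σ²+ω_d²) = 0.285 rad/s, ζ = σ/ω_n = 0.671.
%OS = 100·exp(−πζ/√(1−ζ²)) = 5.82%.

%OS ≈ 5.82%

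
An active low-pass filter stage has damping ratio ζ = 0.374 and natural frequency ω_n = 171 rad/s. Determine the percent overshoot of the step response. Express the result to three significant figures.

For an underdamped second-order system, %OS = 100·exp(−πζ/√(1−ζ²)).
πζ/√(1−ζ²) = π·0.374/√(1−0.140) = 1.267, so %OS = 100·e^(−1.267) = 28.2%.

%OS ≈ 28.2%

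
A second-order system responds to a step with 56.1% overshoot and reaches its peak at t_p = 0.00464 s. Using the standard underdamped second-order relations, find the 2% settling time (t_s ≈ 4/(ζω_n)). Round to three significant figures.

t_s ≈ 0.0321 s

ζ from %OS: ζ = |ln 0.561|/√(π²+ln²0.561) = 0.181.
t_p = π/ω_d ⇒ ω_d = 677 rad/s; then ω_n = ω_d/√(1−ζ²) = 688 rad/s.
t_s ≈ 4/(ζω_n) = 4/(0.181·688) = 0.0321 s.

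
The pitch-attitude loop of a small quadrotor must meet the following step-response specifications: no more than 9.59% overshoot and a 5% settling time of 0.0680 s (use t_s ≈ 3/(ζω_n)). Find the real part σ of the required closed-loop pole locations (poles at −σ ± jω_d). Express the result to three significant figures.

σ ≈ 44.1

The settling-time spec alone fixes σ = ζω_n = 3/t_s = 3/0.0680 = 44.1.
(Overshoot then fixes ζ = 0.598 and hence ω_d = σ·√(1−ζ²)/ζ = 59.1 rad/s.)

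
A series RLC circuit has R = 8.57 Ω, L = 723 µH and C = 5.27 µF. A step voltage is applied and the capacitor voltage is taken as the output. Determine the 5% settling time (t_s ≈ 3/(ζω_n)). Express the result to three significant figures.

For a series RLC circuit (capacitor voltage as output), ω_n = 1/√(LC) = 1/√(723 µH · 5.27 µF) = 16200 rad/s.
ζ = (R/2)·√(C/L) = (8.57/2)·√(5.27 µF/723 µH) = 0.366.
t_s ≈ 3/(ζω_n) = 0.000506 s.

t_s ≈ 0.000506 s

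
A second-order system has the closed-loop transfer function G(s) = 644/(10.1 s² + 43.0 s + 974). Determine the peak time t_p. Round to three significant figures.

Dividing through by 10.1: denominator becomes s² + 4.257 s + 96.44.
So ω_n = √96.44 = 9.82 rad/s and ζ = 4.257/(2·9.82) = 0.217.
The damped frequency ω_d = ω_n√(1−ζ²) = 9.59 rad/s. t_p = π/ω_d = 0.328 s.

t_p ≈ 0.328 s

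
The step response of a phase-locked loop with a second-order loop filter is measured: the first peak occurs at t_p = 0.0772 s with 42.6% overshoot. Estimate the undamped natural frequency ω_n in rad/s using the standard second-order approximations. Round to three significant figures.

ω_n ≈ 42.2 rad/s

ζ from %OS: ζ = |ln 0.426|/√(π²+ln²0.426) = 0.262.
t_p = π/ω_d ⇒ ω_d = 40.7 rad/s; then ω_n = ω_d/√(1−ζ²) = 42.2 rad/s.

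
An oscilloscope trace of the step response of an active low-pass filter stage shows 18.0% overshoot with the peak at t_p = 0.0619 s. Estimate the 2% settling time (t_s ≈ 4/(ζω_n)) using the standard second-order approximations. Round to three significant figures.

t_s ≈ 0.144 s

The overshoot fixes ζ = −ln(OS)/√(π²+ln²(OS)) = 0.479.
From t_p = π/ω_d, ω_d = π/0.0619 = 50.8 rad/s, so ω_n = ω_d/√(1−ζ²) = 57.8 rad/s.
t_s ≈ 4/(ζω_n) = 4/(0.479·57.8) = 0.144 s.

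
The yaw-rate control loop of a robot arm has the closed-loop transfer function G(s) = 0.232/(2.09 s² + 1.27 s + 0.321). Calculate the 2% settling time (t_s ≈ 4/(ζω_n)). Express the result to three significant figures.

t_s ≈ 13.2 s

Dividing through by 2.09: denominator becomes s² + 0.6077 s + 0.1536.
So ω_n = √0.1536 = 0.392 rad/s and ζ = 0.6077/(2·0.392) = 0.775.
t_s ≈ 4/(ζω_n) = 13.2 s.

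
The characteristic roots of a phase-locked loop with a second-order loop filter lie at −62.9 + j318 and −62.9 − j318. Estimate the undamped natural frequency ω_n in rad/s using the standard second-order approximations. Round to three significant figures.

ω_n ≈ 324 rad/s

The poles are at −σ ± jω_d with σ = 62.9 and ω_d = 318, so ω_n = √(σ²+ω_d²) = 324 rad/s and ζ = σ/ω_n = 0.194.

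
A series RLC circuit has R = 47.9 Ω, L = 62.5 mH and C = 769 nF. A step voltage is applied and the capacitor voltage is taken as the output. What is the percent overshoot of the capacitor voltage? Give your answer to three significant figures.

%OS ≈ 76.7%

For a series RLC circuit (capacitor voltage as output), ω_n = 1/√(LC) = 1/√(62.5 mH · 769 nF) = 4560 rad/s.
ζ = (R/2)·√(C/L) = (47.9/2)·√(769 nF/62.5 mH) = 0.0840.
%OS = 100·exp(−πζ/√(1−ζ²)) = 76.7%.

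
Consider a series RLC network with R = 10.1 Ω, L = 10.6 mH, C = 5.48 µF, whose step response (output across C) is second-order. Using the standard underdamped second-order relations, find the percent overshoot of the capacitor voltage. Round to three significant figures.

%OS ≈ 69.5%

For a series RLC circuit (capacitor voltage as output), ω_n = 1/√(LC) = 1/√(10.6 mH · 5.48 µF) = 4150 rad/s.
ζ = (R/2)·√(C/L) = (10.1/2)·√(5.48 µF/10.6 mH) = 0.115.
%OS = 100·exp(−πζ/√(1−ζ²)) = 69.5%.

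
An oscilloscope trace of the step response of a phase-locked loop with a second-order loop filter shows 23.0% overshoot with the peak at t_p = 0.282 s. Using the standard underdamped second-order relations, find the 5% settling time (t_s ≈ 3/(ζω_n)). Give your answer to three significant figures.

From the overshoot, ζ = −ln(OS)/√(π²+ln²(OS)) = 0.424.
t_p = π/ω_d ⇒ ω_d = 11.1 rad/s; then ω_n = ω_d/√(1−ζ²) = 12.3 rad/s.
t_s ≈ 3/(ζω_n) = 3/(0.424·12.3) = 0.576 s.

t_s ≈ 0.576 s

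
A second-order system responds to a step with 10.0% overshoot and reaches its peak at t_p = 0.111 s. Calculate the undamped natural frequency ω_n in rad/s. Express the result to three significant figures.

ζ from %OS: ζ = |ln 0.100|/√(π²+ln²0.100) = 0.591.
t_p = π/ω_d ⇒ ω_d = 28.3 rad/s; then ω_n = ω_d/√(1−ζ²) = 35.1 rad/s.

ω_n ≈ 35.1 rad/s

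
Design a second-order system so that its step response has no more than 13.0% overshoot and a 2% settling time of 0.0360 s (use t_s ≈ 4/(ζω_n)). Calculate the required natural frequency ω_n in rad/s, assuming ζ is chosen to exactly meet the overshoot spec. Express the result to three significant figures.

ω_n ≈ 204 rad/s

From %OS = 100·exp(−πζ/√(1−ζ²)), invert to get ζ = −ln(OS)/√(π² + ln²(OS)) with OS = 0.130.
−ln 0.130 = 2.040, so ζ = 2.040/√(π² + 4.163) = 0.545.
Then ω_n = 4/(ζ t_s) = 4/(0.545 × 0.0360) = 204 rad/s.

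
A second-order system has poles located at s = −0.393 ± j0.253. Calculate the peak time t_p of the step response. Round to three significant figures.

t_p = π/ω_d with ω_d = 0.253 (the imaginary part), so t_p = 12.4 s.

t_p ≈ 12.4 s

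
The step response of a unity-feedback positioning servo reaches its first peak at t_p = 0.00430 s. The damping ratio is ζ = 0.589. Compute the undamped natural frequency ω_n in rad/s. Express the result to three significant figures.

Peak time t_p = π/ω_d, so ω_d = π/t_p = π/0.00430 = 731 rad/s.
ω_n = ω_d/√(1−ζ²) = 731/√0.653 = 904 rad/s.

ω_n ≈ 904 rad/s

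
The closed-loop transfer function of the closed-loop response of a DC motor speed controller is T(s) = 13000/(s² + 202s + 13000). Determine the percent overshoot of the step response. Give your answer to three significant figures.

%OS ≈ 0.248%

Comparing the denominator to s² + 2ζω_n s + ω_n²: ω_n = √13000 = 114 rad/s, and 2ζω_n = 202 so ζ = 202/(2·114) = 0.886.
%OS = 100 e^{−πζ/√(1−ζ²)} with ζ = 0.886 gives 0.248%.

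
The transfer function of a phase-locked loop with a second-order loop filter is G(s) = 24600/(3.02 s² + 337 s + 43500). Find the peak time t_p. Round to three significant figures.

t_p ≈ 0.0296 s

Dividing through by 3.02: denominator becomes s² + 111.6 s + 14400.
So ω_n = √14400 = 120 rad/s and ζ = 111.6/(2·120) = 0.465.
ω_d = ω_n√(1−ζ²) = 106 rad/s. t_p = π/ω_d = 0.0296 s.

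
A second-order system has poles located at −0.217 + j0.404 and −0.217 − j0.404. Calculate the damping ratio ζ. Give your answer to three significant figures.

|pole| = ω_n = √(0.217² + 0.404²) = 0.459 rad/s; ζ = cos θ = σ/ω_n = 0.473.

ζ ≈ 0.473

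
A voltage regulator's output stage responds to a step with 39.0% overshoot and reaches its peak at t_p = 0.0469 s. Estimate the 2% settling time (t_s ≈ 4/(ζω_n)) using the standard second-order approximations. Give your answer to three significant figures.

t_s ≈ 0.199 s

From the overshoot, ζ = −ln(OS)/√(π²+ln²(OS)) = 0.287.
t_p = π/ω_d ⇒ ω_d = 67.0 rad/s; then ω_n = ω_d/√(1−ζ²) = 69.9 rad/s.
t_s ≈ 4/(ζω_n) = 4/(0.287·69.9) = 0.199 s.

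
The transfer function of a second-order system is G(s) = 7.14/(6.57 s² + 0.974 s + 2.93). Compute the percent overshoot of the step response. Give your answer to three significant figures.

Dividing through by 6.57: denominator becomes s² + 0.1482 s + 0.4460.
So ω_n = √0.4460 = 0.668 rad/s and ζ = 0.1482/(2·0.668) = 0.111.
%OS = 100·exp(−πζ/√(1−ζ²)) = 70.4%.

%OS ≈ 70.4%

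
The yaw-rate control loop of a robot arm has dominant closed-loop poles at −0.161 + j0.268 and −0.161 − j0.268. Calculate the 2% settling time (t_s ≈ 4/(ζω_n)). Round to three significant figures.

t_s ≈ 24.8 s

For poles at −σ ± jω_d, ζω_n = σ = 0.161, so t_s ≈ 4/σ = 24.8 s.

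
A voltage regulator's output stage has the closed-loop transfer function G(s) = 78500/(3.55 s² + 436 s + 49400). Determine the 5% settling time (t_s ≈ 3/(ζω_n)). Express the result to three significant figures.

Dividing through by 3.55: denominator becomes s² + 122.8 s + 13920.
So ω_n = √13920 = 118 rad/s and ζ = 122.8/(2·118) = 0.521.
t_s ≈ 3/(ζω_n) = 0.0489 s.

t_s ≈ 0.0489 s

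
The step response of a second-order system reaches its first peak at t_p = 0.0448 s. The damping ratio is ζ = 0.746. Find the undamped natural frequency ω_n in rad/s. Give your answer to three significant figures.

Peak time t_p = π/ω_d, so ω_d = π/t_p = π/0.0448 = 70.1 rad/s.
ω_n = ω_d/√(1−ζ²) = 70.1/√0.443 = 105 rad/s.

ω_n ≈ 105 rad/s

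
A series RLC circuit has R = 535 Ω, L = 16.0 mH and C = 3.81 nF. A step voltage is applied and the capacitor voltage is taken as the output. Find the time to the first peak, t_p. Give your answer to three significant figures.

t_p ≈ 0.0000247 s

For a series RLC circuit (capacitor voltage as output), ω_n = 1/√(LC) = 1/√(16.0 mH · 3.81 nF) = 128000 rad/s.
ζ = (R/2)·√(C/L) = (535/2)·√(3.81 nF/16.0 mH) = 0.131.
ω_d = ω_n√(1−ζ²) = 127000 rad/s. t_p = π/ω_d = 0.0000247 s.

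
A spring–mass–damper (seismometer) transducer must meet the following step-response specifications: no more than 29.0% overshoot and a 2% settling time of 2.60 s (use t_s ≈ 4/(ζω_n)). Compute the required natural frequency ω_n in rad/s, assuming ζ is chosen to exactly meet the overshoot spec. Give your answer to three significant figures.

From %OS = 100·exp(−πζ/√(1−ζ²)), invert to get ζ = −ln(OS)/√(π² + ln²(OS)) with OS = 0.290.
−ln 0.290 = 1.238, so ζ = 1.238/√(π² + 1.532) = 0.367.
From t_s ≈ 4/(ζω_n): ω_n = 4/(ζ·t_s) = 4/(0.367·2.60) = 4.20 rad/s.

ω_n ≈ 4.20 rad/s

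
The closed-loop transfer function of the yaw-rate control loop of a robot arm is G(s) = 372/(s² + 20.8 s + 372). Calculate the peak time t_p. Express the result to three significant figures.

t_p ≈ 0.193 s

ω_n = √372 = 19.3 rad/s; ζ = 20.8/(2·19.3) = 0.539.
The damped frequency ω_d = ω_n√(1−ζ²) = 16.2 rad/s. Then t_p = π/ω_d = 0.193 s.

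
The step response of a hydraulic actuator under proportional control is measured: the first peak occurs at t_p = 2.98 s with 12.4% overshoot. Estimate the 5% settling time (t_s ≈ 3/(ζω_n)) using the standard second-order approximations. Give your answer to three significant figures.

From the overshoot, ζ = −ln(OS)/√(π²+ln²(OS)) = 0.553.
t_p = π/ω_d ⇒ ω_d = 1.05 rad/s; then ω_n = ω_d/√(1−ζ²) = 1.27 rad/s.
t_s ≈ 3/(ζω_n) = 3/(0.553·1.27) = 4.28 s.

t_s ≈ 4.28 s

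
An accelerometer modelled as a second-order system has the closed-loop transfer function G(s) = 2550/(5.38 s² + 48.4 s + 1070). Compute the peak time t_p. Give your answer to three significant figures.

t_p ≈ 0.235 s

Dividing through by 5.38: denominator becomes s² + 8.996 s + 198.9.
So ω_n = √198.9 = 14.1 rad/s and ζ = 8.996/(2·14.1) = 0.319.
ω_d = 14.1·√(1 − 0.319²) = 13.4 rad/s. t_p = π/ω_d = 0.235 s.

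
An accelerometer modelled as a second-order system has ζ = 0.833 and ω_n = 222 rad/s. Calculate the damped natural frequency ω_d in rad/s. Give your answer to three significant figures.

ω_d = ω_n√(1−ζ²) = 222·√0.306 = 123 rad/s.

ω_d ≈ 123 rad/s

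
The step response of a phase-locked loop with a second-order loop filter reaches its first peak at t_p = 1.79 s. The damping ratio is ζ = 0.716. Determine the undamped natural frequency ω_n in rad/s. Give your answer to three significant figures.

ω_n ≈ 2.51 rad/s

Peak time t_p = π/ω_d, so ω_d = π/t_p = π/1.79 = 1.76 rad/s.
ω_n = ω_d/√(1−ζ²) = 1.76/√0.487 = 2.51 rad/s.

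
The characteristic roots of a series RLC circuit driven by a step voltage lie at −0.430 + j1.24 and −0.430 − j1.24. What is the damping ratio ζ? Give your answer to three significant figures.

ζ ≈ 0.328

The poles are at −σ ± jω_d with σ = 0.430 and ω_d = 1.24, so ω_n = √(σ²+ω_d²) = 1.31 rad/s and ζ = σ/ω_n = 0.328.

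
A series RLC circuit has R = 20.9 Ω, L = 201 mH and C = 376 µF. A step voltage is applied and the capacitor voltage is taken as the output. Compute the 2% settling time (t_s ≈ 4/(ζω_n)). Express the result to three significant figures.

For a series RLC circuit (capacitor voltage as output), ω_n = 1/√(LC) = 1/√(201 mH · 376 µF) = 115 rad/s.
ζ = (R/2)·√(C/L) = (20.9/2)·√(376 µF/201 mH) = 0.452.
t_s ≈ 4/(ζω_n) = 0.0769 s.

t_s ≈ 0.0769 s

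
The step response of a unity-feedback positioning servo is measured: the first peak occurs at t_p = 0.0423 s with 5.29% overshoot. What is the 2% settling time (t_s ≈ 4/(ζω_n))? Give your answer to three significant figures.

ζ from %OS: ζ = |ln 0.0529|/√(π²+ln²0.0529) = 0.683.
t_p = π/ω_d ⇒ ω_d = 74.3 rad/s; then ω_n = ω_d/√(1−ζ²) = 102 rad/s.
t_s ≈ 4/(ζω_n) = 4/(0.683·102) = 0.0576 s.

t_s ≈ 0.0576 s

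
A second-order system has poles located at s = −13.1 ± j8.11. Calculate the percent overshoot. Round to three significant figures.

%OS ≈ 0.625%

With σ = 13.1, ω_d = 8.11: ω_n = √(σ²+ω_d²) = 15.4 rad/s, ζ = σ/ω_n = 0.850.
%OS = 100·exp(−πζ/√(1−ζ²)) = 0.625%.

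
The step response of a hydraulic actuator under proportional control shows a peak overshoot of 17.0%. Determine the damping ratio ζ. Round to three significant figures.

ζ ≈ 0.491

From %OS = 100·exp(−πζ/√(1−ζ²)), invert to get ζ = −ln(OS)/√(π² + ln²(OS)) with OS = 0.170.
−ln 0.170 = 1.772, so ζ = 1.772/√(π² + 3.140) = 0.491.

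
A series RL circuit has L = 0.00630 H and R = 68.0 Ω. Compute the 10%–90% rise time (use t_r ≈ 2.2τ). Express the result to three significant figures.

τ = L/R = 0.00630/68.0 = 0.0000926 s.
t_r ≈ 2.2τ = 0.000204 s.

t_r ≈ 0.000204 s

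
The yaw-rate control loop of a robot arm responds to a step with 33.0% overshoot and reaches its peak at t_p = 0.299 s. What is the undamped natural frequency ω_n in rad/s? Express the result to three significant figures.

From the overshoot, ζ = −ln(OS)/√(π²+ln²(OS)) = 0.333.
From t_p = π/ω_d, ω_d = π/0.299 = 10.5 rad/s, so ω_n = ω_d/√(1−ζ²) = 11.1 rad/s.

ω_n ≈ 11.1 rad/s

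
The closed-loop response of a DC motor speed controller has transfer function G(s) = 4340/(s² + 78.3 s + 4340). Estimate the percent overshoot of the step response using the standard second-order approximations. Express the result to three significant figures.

Matching coefficients with s² + 2ζω_n s + ω_n² gives ω_n² = 4340 ⇒ ω_n = 65.9 rad/s, and ζ = 78.3/(2ω_n) = 0.594.
Overshoot: exp(−π·0.594/√(1−0.594²)) = 0.0981, i.e. 9.81%.

%OS ≈ 9.81%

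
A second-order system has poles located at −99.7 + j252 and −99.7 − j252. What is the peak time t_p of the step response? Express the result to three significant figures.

t_p = π/ω_d with ω_d = 252 (the imaginary part), so t_p = 0.0125 s.

t_p ≈ 0.0125 s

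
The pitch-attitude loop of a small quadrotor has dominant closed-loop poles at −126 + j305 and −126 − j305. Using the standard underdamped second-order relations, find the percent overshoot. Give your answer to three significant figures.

|pole| = ω_n = √(126² + 305²) = 330 rad/s; ζ = cos θ = σ/ω_n = 0.382.
%OS = 100 e^{−πζ/√(1−ζ²)} with ζ = 0.382 gives 27.3%.

%OS ≈ 27.3%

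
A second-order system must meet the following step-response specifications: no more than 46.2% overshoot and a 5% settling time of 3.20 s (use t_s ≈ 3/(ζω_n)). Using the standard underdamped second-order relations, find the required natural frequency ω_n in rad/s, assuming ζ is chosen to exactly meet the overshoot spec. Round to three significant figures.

From %OS = 100·exp(−πζ/√(1−ζ²)), invert to get ζ = −ln(OS)/√(π² + ln²(OS)) with OS = 0.462.
−ln 0.462 = 0.7722, so ζ = 0.7722/√(π² + 0.5963) = 0.239.
Then ω_n = 3/(ζ t_s) = 3/(0.239 × 3.20) = 3.93 rad/s.

ω_n ≈ 3.93 rad/s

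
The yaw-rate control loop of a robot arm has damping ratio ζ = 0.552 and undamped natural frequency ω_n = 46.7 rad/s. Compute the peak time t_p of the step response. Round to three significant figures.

t_p ≈ 0.0807 s

The damped frequency is ω_d = ω_n√(1−ζ²) = 46.7·√(1−0.305) = 38.9 rad/s.
Peak time t_p = π/ω_d = π/38.9 = 0.0807 s.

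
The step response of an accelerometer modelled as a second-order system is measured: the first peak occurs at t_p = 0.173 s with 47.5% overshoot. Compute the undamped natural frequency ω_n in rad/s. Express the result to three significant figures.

The overshoot fixes ζ = −ln(OS)/√(π²+ln²(OS)) = 0.231.
t_p = π/ω_d ⇒ ω_d = 18.2 rad/s; then ω_n = ω_d/√(1−ζ²) = 18.7 rad/s.

ω_n ≈ 18.7 rad/s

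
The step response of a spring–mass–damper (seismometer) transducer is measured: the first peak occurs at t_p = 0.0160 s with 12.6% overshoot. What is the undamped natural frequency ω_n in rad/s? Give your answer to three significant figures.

ω_n ≈ 235 rad/s

From the overshoot, ζ = −ln(OS)/√(π²+ln²(OS)) = 0.550.
From t_p = π/ω_d, ω_d = π/0.0160 = 196 rad/s, so ω_n = ω_d/√(1−ζ²) = 235 rad/s.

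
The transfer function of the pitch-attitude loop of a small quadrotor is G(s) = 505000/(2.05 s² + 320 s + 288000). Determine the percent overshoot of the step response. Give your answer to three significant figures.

%OS ≈ 51.2%

Dividing through by 2.05: denominator becomes s² + 156.1 s + 140500.
So ω_n = √140500 = 375 rad/s and ζ = 156.1/(2·375) = 0.208.
%OS = 100 e^{−πζ/√(1−ζ²)} with ζ = 0.208 gives 51.2%.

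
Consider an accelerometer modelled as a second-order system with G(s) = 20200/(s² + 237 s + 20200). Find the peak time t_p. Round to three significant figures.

Matching coefficients with s² + 2ζω_n s + ω_n² gives ω_n² = 20200 ⇒ ω_n = 142 rad/s, and ζ = 237/(2ω_n) = 0.834.
ω_d = ω_n√(1−ζ²) = 78.5 rad/s. Then t_p = π/ω_d = 0.0400 s.

t_p ≈ 0.0400 s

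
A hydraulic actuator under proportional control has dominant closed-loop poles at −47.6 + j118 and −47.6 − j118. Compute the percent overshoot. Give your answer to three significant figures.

%OS ≈ 28.2%

|pole| = ω_n = √(47.6² + 118²) = 127 rad/s; ζ = cos θ = σ/ω_n = 0.374.
%OS = 100 e^{−πζ/√(1−ζ²)} with ζ = 0.374 gives 28.2%.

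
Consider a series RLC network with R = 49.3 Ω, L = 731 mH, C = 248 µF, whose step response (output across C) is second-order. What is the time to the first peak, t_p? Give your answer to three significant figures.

t_p ≈ 0.0475 s

For a series RLC circuit (capacitor voltage as output), ω_n = 1/√(LC) = 1/√(731 mH · 248 µF) = 74.3 rad/s.
ζ = (R/2)·√(C/L) = (49.3/2)·√(248 µF/731 mH) = 0.454.
ω_d = 74.3·√(1 − 0.454²) = 66.2 rad/s. t_p = π/ω_d = 0.0475 s.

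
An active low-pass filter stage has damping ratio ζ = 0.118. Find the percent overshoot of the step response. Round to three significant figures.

For an underdamped second-order system, %OS = 100·exp(−πζ/√(1−ζ²)).
πζ/√(1−ζ²) = π·0.118/√(1−0.0139) = 0.3733, so %OS = 100·e^(−0.3733) = 68.8%.

%OS ≈ 68.8%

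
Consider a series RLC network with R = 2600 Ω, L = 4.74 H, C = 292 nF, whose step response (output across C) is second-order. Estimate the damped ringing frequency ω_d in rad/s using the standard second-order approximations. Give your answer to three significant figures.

ω_d ≈ 805 rad/s

For a series RLC circuit (capacitor voltage as output), ω_n = 1/√(LC) = 1/√(4.74 H · 292 nF) = 850 rad/s.
ζ = (R/2)·√(C/L) = (2600/2)·√(292 nF/4.74 H) = 0.323.
ω_d = ω_n√(1−ζ²) = 805 rad/s.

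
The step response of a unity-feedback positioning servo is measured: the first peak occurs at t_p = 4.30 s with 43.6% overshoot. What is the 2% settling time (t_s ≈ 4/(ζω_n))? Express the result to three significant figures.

From the overshoot, ζ = −ln(OS)/√(π²+ln²(OS)) = 0.255.
From t_p = π/ω_d, ω_d = π/4.30 = 0.731 rad/s, so ω_n = ω_d/√(1−ζ²) = 0.756 rad/s.
t_s ≈ 4/(ζω_n) = 4/(0.255·0.756) = 20.7 s.

t_s ≈ 20.7 s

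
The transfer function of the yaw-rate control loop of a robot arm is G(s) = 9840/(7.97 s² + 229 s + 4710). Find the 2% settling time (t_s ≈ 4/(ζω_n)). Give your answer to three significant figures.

Dividing through by 7.97: denominator becomes s² + 28.73 s + 591.0.
So ω_n = √591.0 = 24.3 rad/s and ζ = 28.73/(2·24.3) = 0.591.
t_s ≈ 4/(ζω_n) = 0.278 s.

t_s ≈ 0.278 s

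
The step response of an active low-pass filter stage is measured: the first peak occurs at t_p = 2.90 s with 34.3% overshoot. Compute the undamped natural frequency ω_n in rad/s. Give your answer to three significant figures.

ω_n ≈ 1.14 rad/s

The overshoot fixes ζ = −ln(OS)/√(π²+ln²(OS)) = 0.322.
t_p = π/ω_d ⇒ ω_d = 1.08 rad/s; then ω_n = ω_d/√(1−ζ²) = 1.14 rad/s.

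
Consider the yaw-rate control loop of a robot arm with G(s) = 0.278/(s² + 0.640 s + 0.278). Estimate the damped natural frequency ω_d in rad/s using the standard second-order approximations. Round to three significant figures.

ω_d ≈ 0.419 rad/s

ω_n = √0.278 = 0.527 rad/s; ζ = 0.640/(2·0.527) = 0.607.
ω_d = 0.527·√(1 − 0.607²) = 0.419 rad/s.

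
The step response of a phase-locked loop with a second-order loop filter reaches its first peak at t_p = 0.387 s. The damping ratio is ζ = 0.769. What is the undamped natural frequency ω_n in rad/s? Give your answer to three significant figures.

Peak time t_p = π/ω_d, so ω_d = π/t_p = π/0.387 = 8.12 rad/s.
ω_n = ω_d/√(1−ζ²) = 8.12/√0.409 = 12.7 rad/s.

ω_n ≈ 12.7 rad/s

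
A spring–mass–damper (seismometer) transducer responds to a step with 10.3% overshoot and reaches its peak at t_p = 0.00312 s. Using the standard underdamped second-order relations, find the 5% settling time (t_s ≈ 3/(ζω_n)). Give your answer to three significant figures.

ζ from %OS: ζ = |ln 0.103|/√(π²+ln²0.103) = 0.586.
t_p = π/ω_d ⇒ ω_d = 1010 rad/s; then ω_n = ω_d/√(1−ζ²) = 1240 rad/s.
t_s ≈ 3/(ζω_n) = 3/(0.586·1240) = 0.00412 s.

t_s ≈ 0.00412 s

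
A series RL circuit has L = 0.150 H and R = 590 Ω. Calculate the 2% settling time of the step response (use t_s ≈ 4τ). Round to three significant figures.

τ = L/R = 0.150/590 = 0.000254 s.
t_s ≈ 4τ = 0.00102 s.

t_s ≈ 0.00102 s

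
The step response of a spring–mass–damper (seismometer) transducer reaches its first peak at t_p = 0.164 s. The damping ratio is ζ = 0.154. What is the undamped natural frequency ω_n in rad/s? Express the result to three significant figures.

Peak time t_p = π/ω_d, so ω_d = π/t_p = π/0.164 = 19.2 rad/s.
ω_n = ω_d/√(1−ζ²) = 19.2/√0.976 = 19.4 rad/s.

ω_n ≈ 19.4 rad/s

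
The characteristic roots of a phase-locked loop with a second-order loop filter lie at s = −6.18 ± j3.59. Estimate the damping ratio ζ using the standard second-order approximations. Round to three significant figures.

|pole| = ω_n = √(6.18² + 3.59²) = 7.15 rad/s; ζ = cos θ = σ/ω_n = 0.865.

ζ ≈ 0.865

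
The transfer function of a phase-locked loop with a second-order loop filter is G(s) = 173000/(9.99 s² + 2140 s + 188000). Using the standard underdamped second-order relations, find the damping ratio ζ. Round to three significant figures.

ζ ≈ 0.781

Dividing through by 9.99: denominator becomes s² + 214.2 s + 18820.
So ω_n = √18820 = 137 rad/s and ζ = 214.2/(2·137) = 0.781.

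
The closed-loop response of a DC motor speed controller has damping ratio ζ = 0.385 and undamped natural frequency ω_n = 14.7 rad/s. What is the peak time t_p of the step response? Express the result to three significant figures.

The damped frequency is ω_d = ω_n√(1−ζ²) = 14.7·√(1−0.148) = 13.6 rad/s.
Peak time t_p = π/ω_d = π/13.6 = 0.232 s.

t_p ≈ 0.232 s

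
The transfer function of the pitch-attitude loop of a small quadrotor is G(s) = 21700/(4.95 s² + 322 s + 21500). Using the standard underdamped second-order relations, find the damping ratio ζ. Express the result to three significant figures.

ζ ≈ 0.494

Dividing through by 4.95: denominator becomes s² + 65.05 s + 4343.
So ω_n = √4343 = 65.9 rad/s and ζ = 65.05/(2·65.9) = 0.494.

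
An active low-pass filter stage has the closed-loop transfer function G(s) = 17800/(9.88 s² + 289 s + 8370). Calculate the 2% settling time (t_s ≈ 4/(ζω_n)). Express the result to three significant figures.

Dividing through by 9.88: denominator becomes s² + 29.25 s + 847.2.
So ω_n = √847.2 = 29.1 rad/s and ζ = 29.25/(2·29.1) = 0.502.
t_s ≈ 4/(ζω_n) = 0.273 s.

t_s ≈ 0.273 s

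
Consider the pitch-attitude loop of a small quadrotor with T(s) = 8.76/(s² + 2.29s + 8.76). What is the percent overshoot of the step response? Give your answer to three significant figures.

%OS ≈ 26.8%

Comparing the denominator to s² + 2ζω_n s + ω_n²: ω_n = √8.76 = 2.96 rad/s, and 2ζω_n = 2.29 so ζ = 2.29/(2·2.96) = 0.387.
Overshoot: exp(−π·0.387/√(1−0.387²)) = 0.268, i.e. 26.8%.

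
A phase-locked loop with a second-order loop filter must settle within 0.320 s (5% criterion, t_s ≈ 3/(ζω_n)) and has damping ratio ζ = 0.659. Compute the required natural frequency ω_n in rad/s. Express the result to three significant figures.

ω_n ≈ 14.2 rad/s

Rearranging t_s ≈ 3/(ζω_n) gives ω_n = 3/(ζ·t_s) = 3/(0.659 × 0.320) = 14.2 rad/s.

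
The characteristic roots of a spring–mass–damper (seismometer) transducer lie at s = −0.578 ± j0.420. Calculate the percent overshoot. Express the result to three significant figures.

|pole| = ω_n = √(0.578² + 0.420²) = 0.714 rad/s; ζ = cos θ = σ/ω_n = 0.809.
%OS = 100 e^{−πζ/√(1−ζ²)} with ζ = 0.809 gives 1.33%.

%OS ≈ 1.33%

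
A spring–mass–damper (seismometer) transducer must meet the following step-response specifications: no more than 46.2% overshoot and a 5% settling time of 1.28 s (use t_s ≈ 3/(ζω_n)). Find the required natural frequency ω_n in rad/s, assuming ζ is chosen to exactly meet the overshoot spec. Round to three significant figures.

From %OS = 100·exp(−πζ/√(1−ζ²)), invert to get ζ = −ln(OS)/√(π² + ln²(OS)) with OS = 0.462.
−ln 0.462 = 0.7722, so ζ = 0.7722/√(π² + 0.5963) = 0.239.
From t_s ≈ 3/(ζω_n): ω_n = 3/(ζ·t_s) = 3/(0.239·1.28) = 9.82 rad/s.

ω_n ≈ 9.82 rad/s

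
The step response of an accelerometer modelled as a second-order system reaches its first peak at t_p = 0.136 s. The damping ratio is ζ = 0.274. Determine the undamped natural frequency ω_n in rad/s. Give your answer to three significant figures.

ω_n ≈ 24.0 rad/s

Peak time t_p = π/ω_d, so ω_d = π/t_p = π/0.136 = 23.1 rad/s.
ω_n = ω_d/√(1−ζ²) = 23.1/√0.925 = 24.0 rad/s.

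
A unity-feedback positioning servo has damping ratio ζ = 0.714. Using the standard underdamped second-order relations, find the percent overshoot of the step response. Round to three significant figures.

%OS ≈ 4.06%

For an underdamped second-order system, %OS = 100·exp(−πζ/√(1−ζ²)).
πζ/√(1−ζ²) = π·0.714/√(1−0.510) = 3.204, so %OS = 100·e^(−3.204) = 4.06%.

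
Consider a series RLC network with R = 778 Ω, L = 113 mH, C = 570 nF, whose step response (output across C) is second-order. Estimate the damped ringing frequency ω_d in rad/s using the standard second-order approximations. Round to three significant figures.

ω_d ≈ 1920 rad/s

For a series RLC circuit (capacitor voltage as output), ω_n = 1/√(LC) = 1/√(113 mH · 570 nF) = 3940 rad/s.
ζ = (R/2)·√(C/L) = (778/2)·√(570 nF/113 mH) = 0.874.
ω_d = 3940·√(1 − 0.874²) = 1920 rad/s.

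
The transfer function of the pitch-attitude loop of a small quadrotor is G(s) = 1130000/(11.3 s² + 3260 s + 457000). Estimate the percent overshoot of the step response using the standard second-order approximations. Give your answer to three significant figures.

%OS ≈ 3.94%

Dividing through by 11.3: denominator becomes s² + 288.5 s + 40440.
So ω_n = √40440 = 201 rad/s and ζ = 288.5/(2·201) = 0.717.
%OS = 100 e^{−πζ/√(1−ζ²)} with ζ = 0.717 gives 3.94%.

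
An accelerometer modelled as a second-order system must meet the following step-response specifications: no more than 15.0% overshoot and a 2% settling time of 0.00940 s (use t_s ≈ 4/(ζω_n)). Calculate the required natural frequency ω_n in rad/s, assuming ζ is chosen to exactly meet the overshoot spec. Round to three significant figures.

ζ = −ln(OS)/√(π² + (ln OS)²). With OS = 0.150, ln OS = −1.897 and ζ = 1.897/3.670 = 0.517.
Then ω_n = 4/(ζ t_s) = 4/(0.517 × 0.00940) = 823 rad/s.

ω_n ≈ 823 rad/s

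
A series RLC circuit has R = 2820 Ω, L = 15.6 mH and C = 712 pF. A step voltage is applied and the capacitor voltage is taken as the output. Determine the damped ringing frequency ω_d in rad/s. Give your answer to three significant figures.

ω_d ≈ 286000 rad/s

For a series RLC circuit (capacitor voltage as output), ω_n = 1/√(LC) = 1/√(15.6 mH · 712 pF) = 300000 rad/s.
ζ = (R/2)·√(C/L) = (2820/2)·√(712 pF/15.6 mH) = 0.301.
ω_d = ω_n√(1−ζ²) = 286000 rad/s.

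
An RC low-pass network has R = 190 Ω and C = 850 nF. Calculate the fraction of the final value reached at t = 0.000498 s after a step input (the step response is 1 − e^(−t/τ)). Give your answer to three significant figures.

y/y_∞ ≈ 0.954

τ = RC = 190 × 850 nF = 0.000161 s.
y(t)/y_∞ = 1 − e^(−t/τ) = 1 − e^(−0.000498/0.000161) = 1 − e^(−3.08) = 0.954.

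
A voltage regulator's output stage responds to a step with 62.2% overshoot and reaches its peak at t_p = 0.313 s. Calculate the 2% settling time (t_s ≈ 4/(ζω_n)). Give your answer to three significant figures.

t_s ≈ 2.64 s

ζ from %OS: ζ = |ln 0.622|/√(π²+ln²0.622) = 0.149.
From t_p = π/ω_d, ω_d = π/0.313 = 10.0 rad/s, so ω_n = ω_d/√(1−ζ²) = 10.2 rad/s.
t_s ≈ 4/(ζω_n) = 4/(0.149·10.2) = 2.64 s.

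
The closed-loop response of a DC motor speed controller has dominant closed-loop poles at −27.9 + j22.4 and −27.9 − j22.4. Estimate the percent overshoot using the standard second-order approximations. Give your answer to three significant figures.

%OS ≈ 2.00%

With σ = 27.9, ω_d = 22.4: ω_n = √(σ²+ω_d²) = 35.8 rad/s, ζ = σ/ω_n = 0.780.
%OS = 100 e^{−πζ/√(1−ζ²)} with ζ = 0.780 gives 2.00%.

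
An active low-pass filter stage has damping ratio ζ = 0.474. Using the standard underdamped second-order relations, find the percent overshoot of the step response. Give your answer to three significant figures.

For an underdamped second-order system, %OS = 100·exp(−πζ/√(1−ζ²)).
πζ/√(1−ζ²) = π·0.474/√(1−0.225) = 1.691, so %OS = 100·e^(−1.691) = 18.4%.

%OS ≈ 18.4%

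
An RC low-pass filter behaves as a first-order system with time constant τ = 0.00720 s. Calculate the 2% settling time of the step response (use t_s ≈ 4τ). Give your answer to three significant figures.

t_s ≈ 4τ = 0.0288 s.

t_s ≈ 0.0288 s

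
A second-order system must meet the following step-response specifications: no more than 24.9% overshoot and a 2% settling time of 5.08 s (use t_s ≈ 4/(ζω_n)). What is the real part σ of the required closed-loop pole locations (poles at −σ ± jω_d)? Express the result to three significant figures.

σ ≈ 0.787

The settling-time spec alone fixes σ = ζω_n = 4/t_s = 4/5.08 = 0.787.
(Overshoot then fixes ζ = 0.405 and hence ω_d = σ·√(1−ζ²)/ζ = 1.78 rad/s.)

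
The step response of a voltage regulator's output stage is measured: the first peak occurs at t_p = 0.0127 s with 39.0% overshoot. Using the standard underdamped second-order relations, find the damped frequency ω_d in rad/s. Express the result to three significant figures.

t_p = π/ω_d, so ω_d = π/0.0127 = 247 rad/s.

ω_d ≈ 247 rad/s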